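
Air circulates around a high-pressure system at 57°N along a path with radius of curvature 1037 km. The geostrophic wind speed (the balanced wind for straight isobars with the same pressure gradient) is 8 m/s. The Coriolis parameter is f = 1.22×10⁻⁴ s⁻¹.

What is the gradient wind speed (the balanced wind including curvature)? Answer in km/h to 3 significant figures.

30.9 km/h

Around a high, pressure-gradient force acts outward with centrifugal, so Coriolis balances both:
fV = (1/ρ)|∂P/∂n| + V²/R  →  V² − fR·V + fR·V_g = 0
With fR = 1.22×10⁻⁴ × 1037×10³ m = 127 m/s:
V = [fR − √((fR)² − 4 fR V_g)]/2 = [127 − √(127² − 4×127×8)]/2 = 8.58 m/s
Supergeostrophic (V > V_g = 8 m/s), as expected around a high.
Converting: 8.58 m/s × 3.6 = 30.9 km/h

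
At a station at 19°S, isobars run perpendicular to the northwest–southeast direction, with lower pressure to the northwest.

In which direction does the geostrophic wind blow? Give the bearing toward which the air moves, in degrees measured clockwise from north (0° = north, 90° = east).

The pressure-gradient force points toward the northwest (bearing 315°).
Geostrophic balance: in the Southern Hemisphere the Coriolis force deflects motion to the left, so the geostrophic wind blows 90° to the left of the pressure-gradient force (low pressure on the right).
Rotating 315° by 90° counterclockwise gives 225° — the wind blows toward the southwest.

225°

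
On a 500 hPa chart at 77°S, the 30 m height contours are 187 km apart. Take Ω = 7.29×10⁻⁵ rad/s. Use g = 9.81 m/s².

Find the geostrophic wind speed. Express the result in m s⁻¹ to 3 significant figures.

11.1 m s⁻¹

Coriolis parameter at 77°S:
f = 2Ω sin φ = 2 × 7.29×10⁻⁵ × sin 77° = 1.42×10⁻⁴ s⁻¹
Height gradient: |∂Z/∂n| = 30 m / 187000 m = 1.60×10⁻⁴
On a pressure surface, geostrophic balance gives V_g = (g/f)|∂Z/∂n|:
V_g = 9.81 × 1.60×10⁻⁴ / 1.42×10⁻⁴ = 11.1 m/s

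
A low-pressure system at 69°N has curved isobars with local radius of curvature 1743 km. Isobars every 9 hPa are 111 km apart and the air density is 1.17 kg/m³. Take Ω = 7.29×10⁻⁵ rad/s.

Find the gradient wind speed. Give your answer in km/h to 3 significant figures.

155 km/h

Coriolis parameter at 69°N:
f = 2Ω sin φ = 2 × 7.29×10⁻⁵ × sin 69° = 1.36×10⁻⁴ s⁻¹
Pressure gradient: |∂P/∂n| = 900 Pa / 111000 m = 8.11×10⁻³ Pa/m
Geostrophic speed: V_g = |∂P/∂n|/(fρ) = 8.11×10⁻³/(1.36×10⁻⁴ × 1.17) = 50.9 m/s
Around a low, centrifugal force acts outward with Coriolis, so pressure-gradient force balances both:
(1/ρ)|∂P/∂n| = fV + V²/R  →  V² + fR·V − fR·V_g = 0
With fR = 1.36×10⁻⁴ × 1743×10³ m = 237 m/s:
V = [−fR + √((fR)² + 4 fR V_g)]/2 = [−237 + √(237² + 4×237×50.9)]/2 = 43.1 m/s
Subgeostrophic (V < V_g = 50.9 m/s), as expected around a low.
Converting: 43.1 m/s × 3.6 = 155 km/h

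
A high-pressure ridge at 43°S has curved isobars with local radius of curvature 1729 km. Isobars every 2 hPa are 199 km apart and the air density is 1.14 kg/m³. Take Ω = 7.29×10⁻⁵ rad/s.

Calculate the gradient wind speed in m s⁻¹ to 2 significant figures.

Coriolis parameter at 43°S:
f = 2Ω sin φ = 2 × 7.29×10⁻⁵ × sin 43° = 9.94×10⁻⁵ s⁻¹
Pressure gradient: |∂P/∂n| = 200 Pa / 199000 m = 1.01×10⁻³ Pa/m
Geostrophic speed: V_g = |∂P/∂n|/(fρ) = 1.01×10⁻³/(9.94×10⁻⁵ × 1.14) = 8.87 m/s
Around a high, pressure-gradient force acts outward with centrifugal, so Coriolis balances both:
fV = (1/ρ)|∂P/∂n| + V²/R  →  V² − fR·V + fR·V_g = 0
With fR = 9.94×10⁻⁵ × 1729×10³ m = 172 m/s:
V = [fR − √((fR)² − 4 fR V_g)]/2 = [172 − √(172² − 4×172×8.87)]/2 = 9.38 m/s
Supergeostrophic (V > V_g = 8.87 m/s), as expected around a high.

9.4 m s⁻¹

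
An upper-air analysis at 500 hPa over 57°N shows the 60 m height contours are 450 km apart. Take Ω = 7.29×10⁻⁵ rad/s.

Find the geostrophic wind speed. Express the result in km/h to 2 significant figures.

39 km/h

Coriolis parameter at 57°N:
f = 2Ω sin φ = 2 × 7.29×10⁻⁵ × sin 57° = 1.22×10⁻⁴ s⁻¹
Height gradient: |∂Z/∂n| = 60 m / 450000 m = 1.33×10⁻⁴
On a pressure surface, geostrophic balance gives V_g = (g/f)|∂Z/∂n|:
V_g = 9.81 × 1.33×10⁻⁴ / 1.22×10⁻⁴ = 10.7 m/s
Converting: 10.7 m/s × 3.6 = 39 km/h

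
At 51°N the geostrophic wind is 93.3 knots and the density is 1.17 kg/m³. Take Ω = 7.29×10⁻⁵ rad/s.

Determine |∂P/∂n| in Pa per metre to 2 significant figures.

6.4×10⁻³ Pa/m

Coriolis parameter at 51°N:
f = 2Ω sin φ = 2 × 7.29×10⁻⁵ × sin 51° = 1.13×10⁻⁴ s⁻¹
Wind speed in SI: 93.3 knots = 48.0 m/s
Geostrophic balance rearranged: |∂P/∂n| = f ρ V_g
|∂P/∂n| = 1.13×10⁻⁴ × 1.17 × 48.0 = 6.36×10⁻³ Pa/m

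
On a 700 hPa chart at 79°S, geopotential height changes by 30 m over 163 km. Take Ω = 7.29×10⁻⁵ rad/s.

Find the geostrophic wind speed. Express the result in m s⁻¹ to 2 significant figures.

13 m s⁻¹

Coriolis parameter at 79°S:
f = 2Ω sin φ = 2 × 7.29×10⁻⁵ × sin 79° = 1.43×10⁻⁴ s⁻¹
Height gradient: |∂Z/∂n| = 30 m / 163000 m = 1.84×10⁻⁴
On a pressure surface, geostrophic balance gives V_g = (g/f)|∂Z/∂n|:
V_g = 9.81 × 1.84×10⁻⁴ / 1.43×10⁻⁴ = 12.6 m/s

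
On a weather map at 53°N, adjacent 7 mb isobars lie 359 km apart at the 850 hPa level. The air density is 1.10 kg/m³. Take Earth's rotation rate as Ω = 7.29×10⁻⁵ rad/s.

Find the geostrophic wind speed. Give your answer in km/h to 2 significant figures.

55 km/h

Coriolis parameter at 53°N:
f = 2Ω sin φ = 2 × 7.29×10⁻⁵ × sin 53° = 1.16×10⁻⁴ s⁻¹
Pressure gradient: |∂P/∂n| = 700 Pa / 359000 m = 1.95×10⁻³ Pa/m
Geostrophic balance (pressure-gradient force = Coriolis force):
V_g = (1/(fρ)) |∂P/∂n| = 1.95×10⁻³ / (1.16×10⁻⁴ × 1.10) = 15.2 m/s
Converting: 15.2 m/s × 3.6 = 55 km/h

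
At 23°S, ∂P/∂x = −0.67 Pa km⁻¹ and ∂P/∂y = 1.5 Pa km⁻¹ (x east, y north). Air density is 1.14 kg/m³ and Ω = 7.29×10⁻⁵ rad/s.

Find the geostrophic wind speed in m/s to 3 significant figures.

Coriolis parameter at 23°S:
f = 2Ω sin φ = 2 × 7.29×10⁻⁵ × sin 23° = 5.70×10⁻⁵ s⁻¹
In the Southern Hemisphere f is negative: f = −5.70×10⁻⁵ s⁻¹.
Component geostrophic relations (x east, y north):
u_g = −(1/(fρ)) ∂P/∂y,  v_g = (1/(fρ)) ∂P/∂x
u_g = −(1.5×10⁻³)/(−5.70×10⁻⁵ × 1.14) = 23.1 m/s;  v_g = (−0.67×10⁻³)/(−5.70×10⁻⁵ × 1.14) = 10.3 m/s
|V_g| = √(u_g² + v_g²) = 25.3 m/s

25.3 m/s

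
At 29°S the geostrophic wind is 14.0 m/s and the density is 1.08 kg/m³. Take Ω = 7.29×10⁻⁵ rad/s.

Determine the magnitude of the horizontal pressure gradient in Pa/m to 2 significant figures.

1.1×10⁻³ Pa/m

Coriolis parameter at 29°S:
f = 2Ω sin φ = 2 × 7.29×10⁻⁵ × sin 29° = 7.07×10⁻⁵ s⁻¹
Geostrophic balance rearranged: |∂P/∂n| = f ρ V_g
|∂P/∂n| = 7.07×10⁻⁵ × 1.08 × 14.0 = 1.07×10⁻³ Pa/m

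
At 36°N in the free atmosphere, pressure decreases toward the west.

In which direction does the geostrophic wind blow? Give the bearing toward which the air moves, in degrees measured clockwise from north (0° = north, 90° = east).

000°

The pressure-gradient force points toward the west (bearing 270°).
Geostrophic balance: in the Northern Hemisphere the Coriolis force deflects motion to the right, so the geostrophic wind blows 90° to the right of the pressure-gradient force (low pressure on the left).
Rotating 270° by 90° clockwise gives 000° — the wind blows toward the north.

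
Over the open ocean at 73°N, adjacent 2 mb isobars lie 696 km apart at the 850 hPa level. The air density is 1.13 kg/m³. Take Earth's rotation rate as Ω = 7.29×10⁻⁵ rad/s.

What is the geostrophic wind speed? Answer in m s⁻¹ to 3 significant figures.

1.82 m s⁻¹

Coriolis parameter at 73°N:
f = 2Ω sin φ = 2 × 7.29×10⁻⁵ × sin 73° = 1.39×10⁻⁴ s⁻¹
Pressure gradient: |∂P/∂n| = 200 Pa / 696000 m = 2.87×10⁻⁴ Pa/m
Geostrophic balance (pressure-gradient force = Coriolis force):
V_g = (1/(fρ)) |∂P/∂n| = 2.87×10⁻⁴ / (1.39×10⁻⁴ × 1.13) = 1.82 m/s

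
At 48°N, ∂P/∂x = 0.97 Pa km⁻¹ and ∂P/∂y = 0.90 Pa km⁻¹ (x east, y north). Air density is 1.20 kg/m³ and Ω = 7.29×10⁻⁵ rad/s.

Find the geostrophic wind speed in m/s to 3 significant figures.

10.2 m/s

Coriolis parameter at 48°N:
f = 2Ω sin φ = 2 × 7.29×10⁻⁵ × sin 48° = 1.08×10⁻⁴ s⁻¹
Component geostrophic relations (x east, y north):
u_g = −(1/(fρ)) ∂P/∂y,  v_g = (1/(fρ)) ∂P/∂x
u_g = −(0.90×10⁻³)/(1.08×10⁻⁴ × 1.20) = −6.92 m/s;  v_g = (0.97×10⁻³)/(1.08×10⁻⁴ × 1.20) = 7.46 m/s
|V_g| = √(u_g² + v_g²) = 10.2 m/s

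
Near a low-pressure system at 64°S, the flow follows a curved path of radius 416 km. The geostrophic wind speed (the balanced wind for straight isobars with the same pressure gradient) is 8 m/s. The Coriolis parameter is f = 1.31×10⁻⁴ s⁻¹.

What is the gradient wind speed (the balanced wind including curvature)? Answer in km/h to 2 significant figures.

Around a low, centrifugal force acts outward with Coriolis, so pressure-gradient force balances both:
(1/ρ)|∂P/∂n| = fV + V²/R  →  V² + fR·V − fR·V_g = 0
With fR = 1.31×10⁻⁴ × 416×10³ m = 54.5 m/s:
V = [−fR + √((fR)² + 4 fR V_g)]/2 = [−54.5 + √(54.5² + 4×54.5×8)]/2 = 7.08 m/s
Subgeostrophic (V < V_g = 8 m/s), as expected around a low.
Converting: 7.08 m/s × 3.6 = 25 km/h

25 km/h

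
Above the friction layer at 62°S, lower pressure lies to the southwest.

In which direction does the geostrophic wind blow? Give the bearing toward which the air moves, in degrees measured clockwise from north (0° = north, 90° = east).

135°

The pressure-gradient force points toward the southwest (bearing 225°).
Geostrophic balance: in the Southern Hemisphere the Coriolis force deflects motion to the left, so the geostrophic wind blows 90° to the left of the pressure-gradient force (low pressure on the right).
Rotating 225° by 90° counterclockwise gives 135° — the wind blows toward the southeast.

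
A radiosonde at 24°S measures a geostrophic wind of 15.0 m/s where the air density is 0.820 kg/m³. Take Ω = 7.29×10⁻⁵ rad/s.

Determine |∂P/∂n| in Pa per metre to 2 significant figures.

Coriolis parameter at 24°S:
f = 2Ω sin φ = 2 × 7.29×10⁻⁵ × sin 24° = 5.93×10⁻⁵ s⁻¹
Geostrophic balance rearranged: |∂P/∂n| = f ρ V_g
|∂P/∂n| = 5.93×10⁻⁵ × 0.820 × 15.0 = 7.29×10⁻⁴ Pa/m

7.3×10⁻⁴ Pa/m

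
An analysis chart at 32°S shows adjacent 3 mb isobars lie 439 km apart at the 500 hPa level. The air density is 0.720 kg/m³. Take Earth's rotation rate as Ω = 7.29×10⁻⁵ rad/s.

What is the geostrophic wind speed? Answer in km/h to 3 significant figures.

Coriolis parameter at 32°S:
f = 2Ω sin φ = 2 × 7.29×10⁻⁵ × sin 32° = 7.73×10⁻⁵ s⁻¹
Pressure gradient: |∂P/∂n| = 300 Pa / 439000 m = 6.83×10⁻⁴ Pa/m
Geostrophic balance (pressure-gradient force = Coriolis force):
V_g = (1/(fρ)) |∂P/∂n| = 6.83×10⁻⁴ / (7.73×10⁻⁵ × 0.720) = 12.3 m/s
Converting: 12.3 m/s × 3.6 = 44.2 km/h

44.2 km/h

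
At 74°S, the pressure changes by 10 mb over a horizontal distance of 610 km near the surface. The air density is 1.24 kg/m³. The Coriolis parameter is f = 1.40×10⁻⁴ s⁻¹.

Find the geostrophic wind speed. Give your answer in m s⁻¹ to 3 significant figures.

Pressure gradient: |∂P/∂n| = 1000 Pa / 610000 m = 1.64×10⁻³ Pa/m
Geostrophic balance (pressure-gradient force = Coriolis force):
V_g = (1/(fρ)) |∂P/∂n| = 1.64×10⁻³ / (1.40×10⁻⁴ × 1.24) = 9.44 m/s

9.44 m s⁻¹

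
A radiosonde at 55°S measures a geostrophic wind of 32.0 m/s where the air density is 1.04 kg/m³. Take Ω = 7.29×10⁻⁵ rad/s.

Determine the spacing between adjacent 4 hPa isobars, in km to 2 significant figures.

100 km

Coriolis parameter at 55°S:
f = 2Ω sin φ = 2 × 7.29×10⁻⁵ × sin 55° = 1.19×10⁻⁴ s⁻¹
Geostrophic balance rearranged: |∂P/∂n| = f ρ V_g
|∂P/∂n| = 1.19×10⁻⁴ × 1.04 × 32.0 = 3.97×10⁻³ Pa/m
Isobar spacing: Δn = ΔP/|∂P/∂n| = 400 Pa / 3.97×10⁻³ Pa/m = 100636 m ≈ 100 km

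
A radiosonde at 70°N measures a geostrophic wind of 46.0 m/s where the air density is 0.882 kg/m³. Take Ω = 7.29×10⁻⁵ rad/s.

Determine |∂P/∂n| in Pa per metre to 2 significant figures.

Coriolis parameter at 70°N:
f = 2Ω sin φ = 2 × 7.29×10⁻⁵ × sin 70° = 1.37×10⁻⁴ s⁻¹
Geostrophic balance rearranged: |∂P/∂n| = f ρ V_g
|∂P/∂n| = 1.37×10⁻⁴ × 0.882 × 46.0 = 5.56×10⁻³ Pa/m

5.6×10⁻³ Pa/m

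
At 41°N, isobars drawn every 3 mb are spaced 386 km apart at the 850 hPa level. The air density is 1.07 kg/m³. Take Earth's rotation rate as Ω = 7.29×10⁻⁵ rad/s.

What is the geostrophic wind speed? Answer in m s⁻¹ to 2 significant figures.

Coriolis parameter at 41°N:
f = 2Ω sin φ = 2 × 7.29×10⁻⁵ × sin 41° = 9.57×10⁻⁵ s⁻¹
Pressure gradient: |∂P/∂n| = 300 Pa / 386000 m = 7.77×10⁻⁴ Pa/m
Geostrophic balance (pressure-gradient force = Coriolis force):
V_g = (1/(fρ)) |∂P/∂n| = 7.77×10⁻⁴ / (9.57×10⁻⁵ × 1.07) = 7.59 m/s

7.6 m s⁻¹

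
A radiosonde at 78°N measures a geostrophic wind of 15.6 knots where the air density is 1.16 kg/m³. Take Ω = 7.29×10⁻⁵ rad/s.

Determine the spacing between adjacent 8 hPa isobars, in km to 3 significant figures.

Coriolis parameter at 78°N:
f = 2Ω sin φ = 2 × 7.29×10⁻⁵ × sin 78° = 1.43×10⁻⁴ s⁻¹
Wind speed in SI: 15.6 knots = 8.03 m/s
Geostrophic balance rearranged: |∂P/∂n| = f ρ V_g
|∂P/∂n| = 1.43×10⁻⁴ × 1.16 × 8.03 = 1.33×10⁻³ Pa/m
Isobar spacing: Δn = ΔP/|∂P/∂n| = 800 Pa / 1.33×10⁻³ Pa/m = 602570 m ≈ 603 km

603 km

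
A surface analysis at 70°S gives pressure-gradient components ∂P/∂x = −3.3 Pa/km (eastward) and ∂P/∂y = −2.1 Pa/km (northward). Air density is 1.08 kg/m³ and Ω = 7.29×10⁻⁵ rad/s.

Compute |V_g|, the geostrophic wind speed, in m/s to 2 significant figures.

26 m/s

Coriolis parameter at 70°S:
f = 2Ω sin φ = 2 × 7.29×10⁻⁵ × sin 70° = 1.37×10⁻⁴ s⁻¹
In the Southern Hemisphere f is negative: f = −1.37×10⁻⁴ s⁻¹.
Component geostrophic relations (x east, y north):
u_g = −(1/(fρ)) ∂P/∂y,  v_g = (1/(fρ)) ∂P/∂x
u_g = −(−2.1×10⁻³)/(−1.37×10⁻⁴ × 1.08) = −14.2 m/s;  v_g = (−3.3×10⁻³)/(−1.37×10⁻⁴ × 1.08) = 22.3 m/s
|V_g| = √(u_g² + v_g²) = 26.4 m/s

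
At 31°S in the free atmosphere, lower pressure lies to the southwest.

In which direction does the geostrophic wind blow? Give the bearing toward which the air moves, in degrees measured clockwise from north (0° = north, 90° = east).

135°

The pressure-gradient force points toward the southwest (bearing 225°).
Geostrophic balance: in the Southern Hemisphere the Coriolis force deflects motion to the left, so the geostrophic wind blows 90° to the left of the pressure-gradient force (low pressure on the right).
Rotating 225° by 90° counterclockwise gives 135° — the wind blows toward the southeast.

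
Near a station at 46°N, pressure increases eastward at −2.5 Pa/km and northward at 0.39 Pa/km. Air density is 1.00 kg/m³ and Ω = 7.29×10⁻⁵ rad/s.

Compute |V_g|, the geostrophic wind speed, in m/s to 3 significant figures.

24.1 m/s

Coriolis parameter at 46°N:
f = 2Ω sin φ = 2 × 7.29×10⁻⁵ × sin 46° = 1.05×10⁻⁴ s⁻¹
Component geostrophic relations (x east, y north):
u_g = −(1/(fρ)) ∂P/∂y,  v_g = (1/(fρ)) ∂P/∂x
u_g = −(0.39×10⁻³)/(1.05×10⁻⁴ × 1.00) = −3.72 m/s;  v_g = (−2.5×10⁻³)/(1.05×10⁻⁴ × 1.00) = −23.8 m/s
|V_g| = √(u_g² + v_g²) = 24.1 m/s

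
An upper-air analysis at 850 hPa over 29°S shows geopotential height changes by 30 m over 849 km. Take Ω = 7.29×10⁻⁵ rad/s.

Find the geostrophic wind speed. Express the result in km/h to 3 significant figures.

17.7 km/h

Coriolis parameter at 29°S:
f = 2Ω sin φ = 2 × 7.29×10⁻⁵ × sin 29° = 7.07×10⁻⁵ s⁻¹
Height gradient: |∂Z/∂n| = 30 m / 849000 m = 3.53×10⁻⁵
On a pressure surface, geostrophic balance gives V_g = (g/f)|∂Z/∂n|:
V_g = 9.81 × 3.53×10⁻⁵ / 7.07×10⁻⁵ = 4.90 m/s
Converting: 4.90 m/s × 3.6 = 17.7 km/h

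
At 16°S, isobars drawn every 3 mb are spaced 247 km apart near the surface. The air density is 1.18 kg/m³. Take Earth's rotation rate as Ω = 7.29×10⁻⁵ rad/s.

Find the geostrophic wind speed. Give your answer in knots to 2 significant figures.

50 knots

Coriolis parameter at 16°S:
f = 2Ω sin φ = 2 × 7.29×10⁻⁵ × sin 16° = 4.02×10⁻⁵ s⁻¹
Pressure gradient: |∂P/∂n| = 300 Pa / 247000 m = 1.21×10⁻³ Pa/m
Geostrophic balance (pressure-gradient force = Coriolis force):
V_g = (1/(fρ)) |∂P/∂n| = 1.21×10⁻³ / (4.02×10⁻⁵ × 1.18) = 25.6 m/s
Converting: 25.6 m/s × 1.944 = 50 knots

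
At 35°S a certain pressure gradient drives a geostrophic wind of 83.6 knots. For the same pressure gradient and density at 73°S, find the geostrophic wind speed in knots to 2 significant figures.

With the same pressure gradient and density, V_g ∝ 1/f ∝ 1/sin φ.
V₂ = V₁ · sin φ₁ / sin φ₂ = 83.6 × sin 35° / sin 73°
V₂ = 83.6 × 0.5736/0.9563 = 50 knots

50 knots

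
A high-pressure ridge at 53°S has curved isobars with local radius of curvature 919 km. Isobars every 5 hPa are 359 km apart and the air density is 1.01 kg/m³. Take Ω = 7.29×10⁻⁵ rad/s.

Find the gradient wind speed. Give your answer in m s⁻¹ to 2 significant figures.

14 m s⁻¹

Coriolis parameter at 53°S:
f = 2Ω sin φ = 2 × 7.29×10⁻⁵ × sin 53° = 1.16×10⁻⁴ s⁻¹
Pressure gradient: |∂P/∂n| = 500 Pa / 359000 m = 1.39×10⁻³ Pa/m
Geostrophic speed: V_g = |∂P/∂n|/(fρ) = 1.39×10⁻³/(1.16×10⁻⁴ × 1.01) = 11.8 m/s
Around a high, pressure-gradient force acts outward with centrifugal, so Coriolis balances both:
fV = (1/ρ)|∂P/∂n| + V²/R  →  V² − fR·V + fR·V_g = 0
With fR = 1.16×10⁻⁴ × 919×10³ m = 107 m/s:
V = [fR − √((fR)² − 4 fR V_g)]/2 = [107 − √(107² − 4×107×11.8)]/2 = 13.6 m/s
Supergeostrophic (V > V_g = 11.8 m/s), as expected around a high.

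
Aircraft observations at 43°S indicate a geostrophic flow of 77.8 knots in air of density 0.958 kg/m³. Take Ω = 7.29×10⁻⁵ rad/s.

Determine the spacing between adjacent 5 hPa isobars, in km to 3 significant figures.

Coriolis parameter at 43°S:
f = 2Ω sin φ = 2 × 7.29×10⁻⁵ × sin 43° = 9.94×10⁻⁵ s⁻¹
Wind speed in SI: 77.8 knots = 40.0 m/s
Geostrophic balance rearranged: |∂P/∂n| = f ρ V_g
|∂P/∂n| = 9.94×10⁻⁵ × 0.958 × 40.0 = 3.81×10⁻³ Pa/m
Isobar spacing: Δn = ΔP/|∂P/∂n| = 500 Pa / 3.81×10⁻³ Pa/m = 131143 m ≈ 131 km

131 km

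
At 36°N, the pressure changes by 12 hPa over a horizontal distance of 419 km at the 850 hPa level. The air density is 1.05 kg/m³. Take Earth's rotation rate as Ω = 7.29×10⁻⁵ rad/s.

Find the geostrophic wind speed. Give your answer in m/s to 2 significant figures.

Coriolis parameter at 36°N:
f = 2Ω sin φ = 2 × 7.29×10⁻⁵ × sin 36° = 8.57×10⁻⁵ s⁻¹
Pressure gradient: |∂P/∂n| = 1200 Pa / 419000 m = 2.86×10⁻³ Pa/m
Geostrophic balance (pressure-gradient force = Coriolis force):
V_g = (1/(fρ)) |∂P/∂n| = 2.86×10⁻³ / (8.57×10⁻⁵ × 1.05) = 31.8 m/s

32 m/s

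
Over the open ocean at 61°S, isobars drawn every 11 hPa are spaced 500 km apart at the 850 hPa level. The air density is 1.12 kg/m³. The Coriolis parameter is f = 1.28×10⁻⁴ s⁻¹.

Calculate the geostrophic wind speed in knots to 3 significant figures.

29.8 knots

Pressure gradient: |∂P/∂n| = 1100 Pa / 500000 m = 2.20×10⁻³ Pa/m
Geostrophic balance (pressure-gradient force = Coriolis force):
V_g = (1/(fρ)) |∂P/∂n| = 2.20×10⁻³ / (1.28×10⁻⁴ × 1.12) = 15.3 m/s
Converting: 15.3 m/s × 1.944 = 29.8 knots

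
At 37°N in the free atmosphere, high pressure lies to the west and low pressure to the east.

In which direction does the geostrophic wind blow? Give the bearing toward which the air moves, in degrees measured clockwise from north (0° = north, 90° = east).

The pressure-gradient force points toward the east (bearing 090°).
Geostrophic balance: in the Northern Hemisphere the Coriolis force deflects motion to the right, so the geostrophic wind blows 90° to the right of the pressure-gradient force (low pressure on the left).
Rotating 090° by 90° clockwise gives 180° — the wind blows toward the south.

180°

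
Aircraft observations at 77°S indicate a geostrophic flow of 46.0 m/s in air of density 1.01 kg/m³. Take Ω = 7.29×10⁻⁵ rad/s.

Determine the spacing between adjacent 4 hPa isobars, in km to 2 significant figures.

Coriolis parameter at 77°S:
f = 2Ω sin φ = 2 × 7.29×10⁻⁵ × sin 77° = 1.42×10⁻⁴ s⁻¹
Geostrophic balance rearranged: |∂P/∂n| = f ρ V_g
|∂P/∂n| = 1.42×10⁻⁴ × 1.01 × 46.0 = 6.60×10⁻³ Pa/m
Isobar spacing: Δn = ΔP/|∂P/∂n| = 400 Pa / 6.60×10⁻³ Pa/m = 60604 m ≈ 61 km

61 km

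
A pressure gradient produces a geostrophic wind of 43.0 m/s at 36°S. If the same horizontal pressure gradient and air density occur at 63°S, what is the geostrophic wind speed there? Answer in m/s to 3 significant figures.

28.4 m/s

With the same pressure gradient and density, V_g ∝ 1/f ∝ 1/sin φ.
V₂ = V₁ · sin φ₁ / sin φ₂ = 43.0 × sin 36° / sin 63°
V₂ = 43.0 × 0.5878/0.8910 = 28.4 m/s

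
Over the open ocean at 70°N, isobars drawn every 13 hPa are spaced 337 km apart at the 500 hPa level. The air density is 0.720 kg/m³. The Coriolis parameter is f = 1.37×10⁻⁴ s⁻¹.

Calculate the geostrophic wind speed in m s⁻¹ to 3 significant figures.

39.1 m s⁻¹

Pressure gradient: |∂P/∂n| = 1300 Pa / 337000 m = 3.86×10⁻³ Pa/m
Geostrophic balance (pressure-gradient force = Coriolis force):
V_g = (1/(fρ)) |∂P/∂n| = 3.86×10⁻³ / (1.37×10⁻⁴ × 0.720) = 39.1 m/s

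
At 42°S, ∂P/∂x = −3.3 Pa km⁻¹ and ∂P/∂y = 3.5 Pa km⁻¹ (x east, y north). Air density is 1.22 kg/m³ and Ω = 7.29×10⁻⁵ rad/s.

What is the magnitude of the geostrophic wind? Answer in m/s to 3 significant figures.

40.4 m/s

Coriolis parameter at 42°S:
f = 2Ω sin φ = 2 × 7.29×10⁻⁵ × sin 42° = 9.76×10⁻⁵ s⁻¹
In the Southern Hemisphere f is negative: f = −9.76×10⁻⁵ s⁻¹.
Component geostrophic relations (x east, y north):
u_g = −(1/(fρ)) ∂P/∂y,  v_g = (1/(fρ)) ∂P/∂x
u_g = −(3.5×10⁻³)/(−9.76×10⁻⁵ × 1.22) = 29.4 m/s;  v_g = (−3.3×10⁻³)/(−9.76×10⁻⁵ × 1.22) = 27.7 m/s
|V_g| = √(u_g² + v_g²) = 40.4 m/s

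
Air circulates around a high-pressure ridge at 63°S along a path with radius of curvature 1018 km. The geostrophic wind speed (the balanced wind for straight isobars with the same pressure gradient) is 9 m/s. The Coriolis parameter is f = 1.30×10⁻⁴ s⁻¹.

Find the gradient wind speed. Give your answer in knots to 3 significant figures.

Around a high, pressure-gradient force acts outward with centrifugal, so Coriolis balances both:
fV = (1/ρ)|∂P/∂n| + V²/R  →  V² − fR·V + fR·V_g = 0
With fR = 1.30×10⁻⁴ × 1018×10³ m = 132 m/s:
V = [fR − √((fR)² − 4 fR V_g)]/2 = [132 − √(132² − 4×132×9)]/2 = 9.71 m/s
Supergeostrophic (V > V_g = 9 m/s), as expected around a high.
Converting: 9.71 m/s × 1.944 = 18.9 knots

18.9 knots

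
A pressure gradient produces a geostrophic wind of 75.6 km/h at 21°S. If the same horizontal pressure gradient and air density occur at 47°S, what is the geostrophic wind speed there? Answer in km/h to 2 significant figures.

37 km/h

With the same pressure gradient and density, V_g ∝ 1/f ∝ 1/sin φ.
V₂ = V₁ · sin φ₁ / sin φ₂ = 75.6 × sin 21° / sin 47°
V₂ = 75.6 × 0.3584/0.7314 = 37 km/h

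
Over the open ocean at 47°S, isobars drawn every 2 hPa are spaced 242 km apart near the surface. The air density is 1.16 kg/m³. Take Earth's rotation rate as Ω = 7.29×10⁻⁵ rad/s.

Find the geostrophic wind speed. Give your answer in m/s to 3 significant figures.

Coriolis parameter at 47°S:
f = 2Ω sin φ = 2 × 7.29×10⁻⁵ × sin 47° = 1.07×10⁻⁴ s⁻¹
Pressure gradient: |∂P/∂n| = 200 Pa / 242000 m = 8.26×10⁻⁴ Pa/m
Geostrophic balance (pressure-gradient force = Coriolis force):
V_g = (1/(fρ)) |∂P/∂n| = 8.26×10⁻⁴ / (1.07×10⁻⁴ × 1.16) = 6.68 m/s

6.68 m/s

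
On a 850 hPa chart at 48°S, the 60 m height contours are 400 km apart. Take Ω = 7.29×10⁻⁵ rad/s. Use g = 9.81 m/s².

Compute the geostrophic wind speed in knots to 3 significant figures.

26.4 knots

Coriolis parameter at 48°S:
f = 2Ω sin φ = 2 × 7.29×10⁻⁵ × sin 48° = 1.08×10⁻⁴ s⁻¹
Height gradient: |∂Z/∂n| = 60 m / 400000 m = 1.50×10⁻⁴
On a pressure surface, geostrophic balance gives V_g = (g/f)|∂Z/∂n|:
V_g = 9.81 × 1.50×10⁻⁴ / 1.08×10⁻⁴ = 13.6 m/s
Converting: 13.6 m/s × 1.944 = 26.4 knots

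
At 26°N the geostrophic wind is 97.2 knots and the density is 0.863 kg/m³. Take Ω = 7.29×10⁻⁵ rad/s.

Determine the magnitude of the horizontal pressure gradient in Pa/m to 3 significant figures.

Coriolis parameter at 26°N:
f = 2Ω sin φ = 2 × 7.29×10⁻⁵ × sin 26° = 6.39×10⁻⁵ s⁻¹
Wind speed in SI: 97.2 knots = 50.0 m/s
Geostrophic balance rearranged: |∂P/∂n| = f ρ V_g
|∂P/∂n| = 6.39×10⁻⁵ × 0.863 × 50.0 = 2.76×10⁻³ Pa/m

2.76×10⁻³ Pa/m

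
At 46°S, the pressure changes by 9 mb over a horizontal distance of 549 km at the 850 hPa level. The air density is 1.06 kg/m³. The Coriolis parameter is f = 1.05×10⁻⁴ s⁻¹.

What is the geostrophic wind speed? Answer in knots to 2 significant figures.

Pressure gradient: |∂P/∂n| = 900 Pa / 549000 m = 1.64×10⁻³ Pa/m
Geostrophic balance (pressure-gradient force = Coriolis force):
V_g = (1/(fρ)) |∂P/∂n| = 1.64×10⁻³ / (1.05×10⁻⁴ × 1.06) = 14.7 m/s
Converting: 14.7 m/s × 1.944 = 29 knots

29 knots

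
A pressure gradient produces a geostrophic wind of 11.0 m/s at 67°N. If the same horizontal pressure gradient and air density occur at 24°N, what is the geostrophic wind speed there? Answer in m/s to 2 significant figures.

With the same pressure gradient and density, V_g ∝ 1/f ∝ 1/sin φ.
V₂ = V₁ · sin φ₁ / sin φ₂ = 11.0 × sin 67° / sin 24°
V₂ = 11.0 × 0.9205/0.4067 = 25 m/s

25 m/s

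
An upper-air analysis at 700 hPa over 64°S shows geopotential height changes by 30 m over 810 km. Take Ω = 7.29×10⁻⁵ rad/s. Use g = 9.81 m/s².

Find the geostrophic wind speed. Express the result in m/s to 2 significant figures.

Coriolis parameter at 64°S:
f = 2Ω sin φ = 2 × 7.29×10⁻⁵ × sin 64° = 1.31×10⁻⁴ s⁻¹
Height gradient: |∂Z/∂n| = 30 m / 810000 m = 3.70×10⁻⁵
On a pressure surface, geostrophic balance gives V_g = (g/f)|∂Z/∂n|:
V_g = 9.81 × 3.70×10⁻⁵ / 1.31×10⁻⁴ = 2.77 m/s

2.8 m/s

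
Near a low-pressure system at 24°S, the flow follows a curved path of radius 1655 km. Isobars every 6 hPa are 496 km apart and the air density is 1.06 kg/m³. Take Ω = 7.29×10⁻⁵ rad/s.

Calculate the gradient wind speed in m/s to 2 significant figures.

Coriolis parameter at 24°S:
f = 2Ω sin φ = 2 × 7.29×10⁻⁵ × sin 24° = 5.93×10⁻⁵ s⁻¹
Pressure gradient: |∂P/∂n| = 600 Pa / 496000 m = 1.21×10⁻³ Pa/m
Geostrophic speed: V_g = |∂P/∂n|/(fρ) = 1.21×10⁻³/(5.93×10⁻⁵ × 1.06) = 19.2 m/s
Around a low, centrifugal force acts outward with Coriolis, so pressure-gradient force balances both:
(1/ρ)|∂P/∂n| = fV + V²/R  →  V² + fR·V − fR·V_g = 0
With fR = 5.93×10⁻⁵ × 1655×10³ m = 98.1 m/s:
V = [−fR + √((fR)² + 4 fR V_g)]/2 = [−98.1 + √(98.1² + 4×98.1×19.2)]/2 = 16.5 m/s
Subgeostrophic (V < V_g = 19.2 m/s), as expected around a low.

16 m/s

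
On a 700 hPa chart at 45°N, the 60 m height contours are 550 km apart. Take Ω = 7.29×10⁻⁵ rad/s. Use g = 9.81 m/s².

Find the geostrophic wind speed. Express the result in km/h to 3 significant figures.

37.4 km/h

Coriolis parameter at 45°N:
f = 2Ω sin φ = 2 × 7.29×10⁻⁵ × sin 45° = 1.03×10⁻⁴ s⁻¹
Height gradient: |∂Z/∂n| = 60 m / 550000 m = 1.09×10⁻⁴
On a pressure surface, geostrophic balance gives V_g = (g/f)|∂Z/∂n|:
V_g = 9.81 × 1.09×10⁻⁴ / 1.03×10⁻⁴ = 10.4 m/s
Converting: 10.4 m/s × 3.6 = 37.4 km/h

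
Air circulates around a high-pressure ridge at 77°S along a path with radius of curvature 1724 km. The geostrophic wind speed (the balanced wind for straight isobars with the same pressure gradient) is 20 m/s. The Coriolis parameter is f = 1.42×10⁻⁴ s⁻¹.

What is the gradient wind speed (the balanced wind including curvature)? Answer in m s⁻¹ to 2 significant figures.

22 m s⁻¹

Around a high, pressure-gradient force acts outward with centrifugal, so Coriolis balances both:
fV = (1/ρ)|∂P/∂n| + V²/R  →  V² − fR·V + fR·V_g = 0
With fR = 1.42×10⁻⁴ × 1724×10³ m = 245 m/s:
V = [fR − √((fR)² − 4 fR V_g)]/2 = [245 − √(245² − 4×245×20)]/2 = 22 m/s
Supergeostrophic (V > V_g = 20 m/s), as expected around a high.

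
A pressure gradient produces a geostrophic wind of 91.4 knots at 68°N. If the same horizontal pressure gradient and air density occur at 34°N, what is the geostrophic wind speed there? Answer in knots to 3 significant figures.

152 knots

With the same pressure gradient and density, V_g ∝ 1/f ∝ 1/sin φ.
V₂ = V₁ · sin φ₁ / sin φ₂ = 91.4 × sin 68° / sin 34°
V₂ = 91.4 × 0.9272/0.5592 = 152 knots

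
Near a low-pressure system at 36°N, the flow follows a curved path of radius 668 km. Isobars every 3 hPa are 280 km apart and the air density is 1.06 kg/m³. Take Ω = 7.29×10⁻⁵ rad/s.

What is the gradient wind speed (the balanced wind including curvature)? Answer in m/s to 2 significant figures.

Coriolis parameter at 36°N:
f = 2Ω sin φ = 2 × 7.29×10⁻⁵ × sin 36° = 8.57×10⁻⁵ s⁻¹
Pressure gradient: |∂P/∂n| = 300 Pa / 280000 m = 1.07×10⁻³ Pa/m
Geostrophic speed: V_g = |∂P/∂n|/(fρ) = 1.07×10⁻³/(8.57×10⁻⁵ × 1.06) = 11.8 m/s
Around a low, centrifugal force acts outward with Coriolis, so pressure-gradient force balances both:
(1/ρ)|∂P/∂n| = fV + V²/R  →  V² + fR·V − fR·V_g = 0
With fR = 8.57×10⁻⁵ × 668×10³ m = 57.2 m/s:
V = [−fR + √((fR)² + 4 fR V_g)]/2 = [−57.2 + √(57.2² + 4×57.2×11.8)]/2 = 10 m/s
Subgeostrophic (V < V_g = 11.8 m/s), as expected around a low.

10 m/s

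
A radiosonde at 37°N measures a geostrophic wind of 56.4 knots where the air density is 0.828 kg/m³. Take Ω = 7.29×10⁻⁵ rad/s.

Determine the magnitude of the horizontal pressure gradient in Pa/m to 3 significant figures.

2.11×10⁻³ Pa/m

Coriolis parameter at 37°N:
f = 2Ω sin φ = 2 × 7.29×10⁻⁵ × sin 37° = 8.77×10⁻⁵ s⁻¹
Wind speed in SI: 56.4 knots = 29.0 m/s
Geostrophic balance rearranged: |∂P/∂n| = f ρ V_g
|∂P/∂n| = 8.77×10⁻⁵ × 0.828 × 29.0 = 2.11×10⁻³ Pa/m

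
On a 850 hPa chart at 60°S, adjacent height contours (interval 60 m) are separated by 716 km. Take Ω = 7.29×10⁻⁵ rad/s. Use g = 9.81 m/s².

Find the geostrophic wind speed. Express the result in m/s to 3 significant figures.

Coriolis parameter at 60°S:
f = 2Ω sin φ = 2 × 7.29×10⁻⁵ × sin 60° = 1.26×10⁻⁴ s⁻¹
Height gradient: |∂Z/∂n| = 60 m / 716000 m = 8.38×10⁻⁵
On a pressure surface, geostrophic balance gives V_g = (g/f)|∂Z/∂n|:
V_g = 9.81 × 8.38×10⁻⁵ / 1.26×10⁻⁴ = 6.51 m/s

6.51 m/s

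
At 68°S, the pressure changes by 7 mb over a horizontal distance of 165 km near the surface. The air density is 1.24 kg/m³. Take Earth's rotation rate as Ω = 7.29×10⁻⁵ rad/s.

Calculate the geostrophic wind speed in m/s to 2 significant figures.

25 m/s

Coriolis parameter at 68°S:
f = 2Ω sin φ = 2 × 7.29×10⁻⁵ × sin 68° = 1.35×10⁻⁴ s⁻¹
Pressure gradient: |∂P/∂n| = 700 Pa / 165000 m = 4.24×10⁻³ Pa/m
Geostrophic balance (pressure-gradient force = Coriolis force):
V_g = (1/(fρ)) |∂P/∂n| = 4.24×10⁻³ / (1.35×10⁻⁴ × 1.24) = 25.3 m/s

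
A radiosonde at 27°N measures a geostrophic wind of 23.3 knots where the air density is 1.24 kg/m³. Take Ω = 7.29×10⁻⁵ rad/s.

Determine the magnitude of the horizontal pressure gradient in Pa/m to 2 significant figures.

9.8×10⁻⁴ Pa/m

Coriolis parameter at 27°N:
f = 2Ω sin φ = 2 × 7.29×10⁻⁵ × sin 27° = 6.62×10⁻⁵ s⁻¹
Wind speed in SI: 23.3 knots = 12.0 m/s
Geostrophic balance rearranged: |∂P/∂n| = f ρ V_g
|∂P/∂n| = 6.62×10⁻⁵ × 1.24 × 12.0 = 9.84×10⁻⁴ Pa/m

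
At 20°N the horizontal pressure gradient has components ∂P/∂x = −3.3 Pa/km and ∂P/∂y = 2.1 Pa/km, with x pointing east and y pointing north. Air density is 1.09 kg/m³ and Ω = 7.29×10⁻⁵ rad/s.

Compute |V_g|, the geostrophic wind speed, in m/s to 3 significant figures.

72.0 m/s

Coriolis parameter at 20°N:
f = 2Ω sin φ = 2 × 7.29×10⁻⁵ × sin 20° = 4.99×10⁻⁵ s⁻¹
Component geostrophic relations (x east, y north):
u_g = −(1/(fρ)) ∂P/∂y,  v_g = (1/(fρ)) ∂P/∂x
u_g = −(2.1×10⁻³)/(4.99×10⁻⁵ × 1.09) = −38.6 m/s;  v_g = (−3.3×10⁻³)/(4.99×10⁻⁵ × 1.09) = −60.7 m/s
|V_g| = √(u_g² + v_g²) = 72.0 m/s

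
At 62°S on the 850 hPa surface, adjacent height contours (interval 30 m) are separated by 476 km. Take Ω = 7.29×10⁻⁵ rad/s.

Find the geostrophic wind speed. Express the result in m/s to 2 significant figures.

Coriolis parameter at 62°S:
f = 2Ω sin φ = 2 × 7.29×10⁻⁵ × sin 62° = 1.29×10⁻⁴ s⁻¹
Height gradient: |∂Z/∂n| = 30 m / 476000 m = 6.30×10⁻⁵
On a pressure surface, geostrophic balance gives V_g = (g/f)|∂Z/∂n|:
V_g = 9.81 × 6.30×10⁻⁵ / 1.29×10⁻⁴ = 4.80 m/s

4.8 m/s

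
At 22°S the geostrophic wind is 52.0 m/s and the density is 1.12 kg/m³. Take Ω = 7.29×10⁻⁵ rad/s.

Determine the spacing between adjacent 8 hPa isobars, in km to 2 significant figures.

Coriolis parameter at 22°S:
f = 2Ω sin φ = 2 × 7.29×10⁻⁵ × sin 22° = 5.46×10⁻⁵ s⁻¹
Geostrophic balance rearranged: |∂P/∂n| = f ρ V_g
|∂P/∂n| = 5.46×10⁻⁵ × 1.12 × 52.0 = 3.18×10⁻³ Pa/m
Isobar spacing: Δn = ΔP/|∂P/∂n| = 800 Pa / 3.18×10⁻³ Pa/m = 251499 m ≈ 250 km

250 km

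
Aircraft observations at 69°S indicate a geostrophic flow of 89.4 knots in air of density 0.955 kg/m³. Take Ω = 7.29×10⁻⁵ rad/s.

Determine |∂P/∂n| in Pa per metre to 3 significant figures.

5.98×10⁻³ Pa/m

Coriolis parameter at 69°S:
f = 2Ω sin φ = 2 × 7.29×10⁻⁵ × sin 69° = 1.36×10⁻⁴ s⁻¹
Wind speed in SI: 89.4 knots = 46.0 m/s
Geostrophic balance rearranged: |∂P/∂n| = f ρ V_g
|∂P/∂n| = 1.36×10⁻⁴ × 0.955 × 46.0 = 5.98×10⁻³ Pa/m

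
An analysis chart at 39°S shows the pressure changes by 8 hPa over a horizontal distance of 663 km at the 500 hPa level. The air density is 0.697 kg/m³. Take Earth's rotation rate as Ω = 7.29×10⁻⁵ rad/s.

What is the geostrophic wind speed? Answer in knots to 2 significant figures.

Coriolis parameter at 39°S:
f = 2Ω sin φ = 2 × 7.29×10⁻⁵ × sin 39° = 9.18×10⁻⁵ s⁻¹
Pressure gradient: |∂P/∂n| = 800 Pa / 663000 m = 1.21×10⁻³ Pa/m
Geostrophic balance (pressure-gradient force = Coriolis force):
V_g = (1/(fρ)) |∂P/∂n| = 1.21×10⁻³ / (9.18×10⁻⁵ × 0.697) = 18.9 m/s
Converting: 18.9 m/s × 1.944 = 37 knots

37 knots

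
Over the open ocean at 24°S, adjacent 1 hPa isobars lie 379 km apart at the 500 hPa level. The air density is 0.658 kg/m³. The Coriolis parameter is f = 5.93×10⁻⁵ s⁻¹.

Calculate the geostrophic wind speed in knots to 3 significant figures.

13.1 knots

Pressure gradient: |∂P/∂n| = 100 Pa / 379000 m = 2.64×10⁻⁴ Pa/m
Geostrophic balance (pressure-gradient force = Coriolis force):
V_g = (1/(fρ)) |∂P/∂n| = 2.64×10⁻⁴ / (5.93×10⁻⁵ × 0.658) = 6.76 m/s
Converting: 6.76 m/s × 1.944 = 13.1 knots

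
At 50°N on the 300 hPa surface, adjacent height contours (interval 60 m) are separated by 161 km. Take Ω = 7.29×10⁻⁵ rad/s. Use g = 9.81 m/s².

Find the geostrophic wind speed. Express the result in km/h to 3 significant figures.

118 km/h

Coriolis parameter at 50°N:
f = 2Ω sin φ = 2 × 7.29×10⁻⁵ × sin 50° = 1.12×10⁻⁴ s⁻¹
Height gradient: |∂Z/∂n| = 60 m / 161000 m = 3.73×10⁻⁴
On a pressure surface, geostrophic balance gives V_g = (g/f)|∂Z/∂n|:
V_g = 9.81 × 3.73×10⁻⁴ / 1.12×10⁻⁴ = 32.7 m/s
Converting: 32.7 m/s × 3.6 = 118 km/h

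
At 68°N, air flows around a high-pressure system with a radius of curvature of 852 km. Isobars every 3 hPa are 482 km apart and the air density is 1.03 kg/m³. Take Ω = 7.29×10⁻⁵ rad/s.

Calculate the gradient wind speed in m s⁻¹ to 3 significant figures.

4.66 m s⁻¹

Coriolis parameter at 68°N:
f = 2Ω sin φ = 2 × 7.29×10⁻⁵ × sin 68° = 1.35×10⁻⁴ s⁻¹
Pressure gradient: |∂P/∂n| = 300 Pa / 482000 m = 6.22×10⁻⁴ Pa/m
Geostrophic speed: V_g = |∂P/∂n|/(fρ) = 6.22×10⁻⁴/(1.35×10⁻⁴ × 1.03) = 4.47 m/s
Around a high, pressure-gradient force acts outward with centrifugal, so Coriolis balances both:
fV = (1/ρ)|∂P/∂n| + V²/R  →  V² − fR·V + fR·V_g = 0
With fR = 1.35×10⁻⁴ × 852×10³ m = 115 m/s:
V = [fR − √((fR)² − 4 fR V_g)]/2 = [115 − √(115² − 4×115×4.47)]/2 = 4.66 m/s
Supergeostrophic (V > V_g = 4.47 m/s), as expected around a high.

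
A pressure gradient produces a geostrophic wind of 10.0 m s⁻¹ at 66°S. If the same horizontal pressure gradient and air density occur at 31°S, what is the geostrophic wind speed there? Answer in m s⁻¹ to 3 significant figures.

17.7 m s⁻¹

With the same pressure gradient and density, V_g ∝ 1/f ∝ 1/sin φ.
V₂ = V₁ · sin φ₁ / sin φ₂ = 10.0 × sin 66° / sin 31°
V₂ = 10.0 × 0.9135/0.5150 = 17.7 m s⁻¹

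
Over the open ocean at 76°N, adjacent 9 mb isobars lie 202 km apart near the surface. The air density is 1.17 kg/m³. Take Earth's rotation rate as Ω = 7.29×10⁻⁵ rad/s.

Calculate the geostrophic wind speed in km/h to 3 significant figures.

Coriolis parameter at 76°N:
f = 2Ω sin φ = 2 × 7.29×10⁻⁵ × sin 76° = 1.41×10⁻⁴ s⁻¹
Pressure gradient: |∂P/∂n| = 900 Pa / 202000 m = 4.46×10⁻³ Pa/m
Geostrophic balance (pressure-gradient force = Coriolis force):
V_g = (1/(fρ)) |∂P/∂n| = 4.46×10⁻³ / (1.41×10⁻⁴ × 1.17) = 26.9 m/s
Converting: 26.9 m/s × 3.6 = 96.9 km/h

96.9 km/h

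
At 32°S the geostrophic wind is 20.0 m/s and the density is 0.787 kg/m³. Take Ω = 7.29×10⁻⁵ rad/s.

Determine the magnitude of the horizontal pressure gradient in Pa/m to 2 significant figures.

Coriolis parameter at 32°S:
f = 2Ω sin φ = 2 × 7.29×10⁻⁵ × sin 32° = 7.73×10⁻⁵ s⁻¹
Geostrophic balance rearranged: |∂P/∂n| = f ρ V_g
|∂P/∂n| = 7.73×10⁻⁵ × 0.787 × 20.0 = 1.22×10⁻³ Pa/m

1.2×10⁻³ Pa/m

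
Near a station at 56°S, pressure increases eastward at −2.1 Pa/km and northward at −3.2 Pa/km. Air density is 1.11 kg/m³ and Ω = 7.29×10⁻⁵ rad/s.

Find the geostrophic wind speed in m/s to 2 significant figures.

29 m/s

Coriolis parameter at 56°S:
f = 2Ω sin φ = 2 × 7.29×10⁻⁵ × sin 56° = 1.21×10⁻⁴ s⁻¹
In the Southern Hemisphere f is negative: f = −1.21×10⁻⁴ s⁻¹.
Component geostrophic relations (x east, y north):
u_g = −(1/(fρ)) ∂P/∂y,  v_g = (1/(fρ)) ∂P/∂x
u_g = −(−3.2×10⁻³)/(−1.21×10⁻⁴ × 1.11) = −23.9 m/s;  v_g = (−2.1×10⁻³)/(−1.21×10⁻⁴ × 1.11) = 15.7 m/s
|V_g| = √(u_g² + v_g²) = 28.5 m/s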